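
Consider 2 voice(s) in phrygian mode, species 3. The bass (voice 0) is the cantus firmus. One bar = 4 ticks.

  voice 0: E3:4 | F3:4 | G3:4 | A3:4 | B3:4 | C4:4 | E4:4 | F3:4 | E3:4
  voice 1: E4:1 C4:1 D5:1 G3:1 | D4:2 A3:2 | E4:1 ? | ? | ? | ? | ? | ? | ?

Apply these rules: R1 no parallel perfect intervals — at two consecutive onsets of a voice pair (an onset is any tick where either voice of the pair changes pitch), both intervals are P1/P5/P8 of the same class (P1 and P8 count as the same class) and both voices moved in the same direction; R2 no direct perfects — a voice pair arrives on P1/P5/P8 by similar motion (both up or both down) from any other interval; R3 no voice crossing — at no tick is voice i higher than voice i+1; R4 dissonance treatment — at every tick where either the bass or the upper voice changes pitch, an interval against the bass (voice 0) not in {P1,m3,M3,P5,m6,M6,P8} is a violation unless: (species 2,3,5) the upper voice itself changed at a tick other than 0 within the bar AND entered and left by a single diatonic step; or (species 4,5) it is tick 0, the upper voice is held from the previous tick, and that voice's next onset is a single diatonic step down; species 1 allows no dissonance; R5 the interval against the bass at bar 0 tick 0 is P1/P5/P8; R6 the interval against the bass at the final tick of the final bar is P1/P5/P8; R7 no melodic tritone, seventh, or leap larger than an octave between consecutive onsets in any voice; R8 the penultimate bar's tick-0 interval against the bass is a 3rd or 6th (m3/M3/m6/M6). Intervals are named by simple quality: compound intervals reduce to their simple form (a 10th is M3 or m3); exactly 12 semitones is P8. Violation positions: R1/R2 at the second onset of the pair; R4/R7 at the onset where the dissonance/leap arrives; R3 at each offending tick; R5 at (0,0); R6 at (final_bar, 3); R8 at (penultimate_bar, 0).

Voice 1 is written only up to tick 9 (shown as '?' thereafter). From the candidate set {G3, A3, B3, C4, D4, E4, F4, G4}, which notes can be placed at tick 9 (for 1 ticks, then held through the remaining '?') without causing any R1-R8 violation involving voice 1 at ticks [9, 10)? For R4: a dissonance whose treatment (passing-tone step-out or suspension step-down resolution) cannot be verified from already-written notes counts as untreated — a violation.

G3: legal
A3: violates R4
B3: legal
C4: violates R4
D4: legal
E4: legal
F4: violates R4
G4: legal

{B3, D4, E4, G3, G4}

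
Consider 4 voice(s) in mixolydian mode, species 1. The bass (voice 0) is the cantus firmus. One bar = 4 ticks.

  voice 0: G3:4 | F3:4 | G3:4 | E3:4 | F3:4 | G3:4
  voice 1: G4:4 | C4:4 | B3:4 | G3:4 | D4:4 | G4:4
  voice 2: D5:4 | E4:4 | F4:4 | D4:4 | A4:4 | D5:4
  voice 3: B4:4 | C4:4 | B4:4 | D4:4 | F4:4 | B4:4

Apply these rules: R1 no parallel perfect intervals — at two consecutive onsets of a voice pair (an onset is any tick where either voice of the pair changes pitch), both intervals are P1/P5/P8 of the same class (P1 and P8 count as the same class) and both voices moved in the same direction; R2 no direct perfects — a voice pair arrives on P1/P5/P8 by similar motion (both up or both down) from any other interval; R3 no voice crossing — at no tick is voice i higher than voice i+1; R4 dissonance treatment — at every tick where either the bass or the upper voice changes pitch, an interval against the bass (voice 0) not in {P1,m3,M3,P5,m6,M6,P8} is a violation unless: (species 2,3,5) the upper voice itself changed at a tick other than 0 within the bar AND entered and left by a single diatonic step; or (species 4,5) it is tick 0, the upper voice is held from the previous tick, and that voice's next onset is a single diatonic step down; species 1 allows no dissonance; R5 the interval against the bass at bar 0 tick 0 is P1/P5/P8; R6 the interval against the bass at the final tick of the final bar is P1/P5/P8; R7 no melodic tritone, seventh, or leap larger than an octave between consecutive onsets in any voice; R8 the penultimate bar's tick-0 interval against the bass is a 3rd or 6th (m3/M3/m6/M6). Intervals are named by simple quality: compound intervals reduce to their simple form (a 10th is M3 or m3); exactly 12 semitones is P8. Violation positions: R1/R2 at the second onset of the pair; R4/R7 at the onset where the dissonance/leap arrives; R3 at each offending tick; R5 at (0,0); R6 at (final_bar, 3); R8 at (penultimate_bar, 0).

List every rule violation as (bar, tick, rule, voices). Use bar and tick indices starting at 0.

bar 0: v0=G3 v1=G4 v2=D5 v3=B4 downbeat M3
bar 1: v0=F3 v1=C4 v2=E4 v3=C4 downbeat P5
bar 2: v0=G3 v1=B3 v2=F4 v3=B4 downbeat M3
bar 3: v0=E3 v1=G3 v2=D4 v3=D4 downbeat m7
bar 4: v0=F3 v1=D4 v2=A4 v3=F4 downbeat P8
bar 5: v0=G3 v1=G4 v2=D5 v3=B4 downbeat M3
  -> R3 @ bar 0 tick 0 v(2, 3): D5 above B4
  -> R5 @ bar 0 tick 0 v(0, 3): opens on M3
  -> R3 @ bar 0 tick 1 v(2, 3): D5 above B4
  -> R3 @ bar 0 tick 2 v(2, 3): D5 above B4
  -> R3 @ bar 0 tick 3 v(2, 3): D5 above B4
  -> R2 @ bar 1 tick 0 v(0, 1): G3/G4 P8 -> F3/C4 P5 similar
  -> R2 @ bar 1 tick 0 v(0, 3): G3/B4 M3 -> F3/C4 P5 similar
  -> R2 @ bar 1 tick 0 v(1, 3): G4/B4 M3 -> C4/C4 P1 similar
  -> R3 @ bar 1 tick 0 v(2, 3): E4 above C4
  -> R4 @ bar 1 tick 0 v(0, 2): F3/E4 M7 untreated
  -> R7 @ bar 1 tick 0 v(2,): D5->E4 leap 10st
  -> R7 @ bar 1 tick 0 v(3,): B4->C4 leap 11st
  -> R3 @ bar 1 tick 1 v(2, 3): E4 above C4
  -> R3 @ bar 1 tick 2 v(2, 3): E4 above C4
  -> R3 @ bar 1 tick 3 v(2, 3): E4 above C4
  -> R4 @ bar 2 tick 0 v(0, 2): G3/F4 m7 untreated
  -> R7 @ bar 2 tick 0 v(3,): C4->B4 leap 11st
  -> R2 @ bar 3 tick 0 v(1, 2): B3/F4 TT -> G3/D4 P5 similar
  -> R2 @ bar 3 tick 0 v(1, 3): B3/B4 P8 -> G3/D4 P5 similar
  -> R2 @ bar 3 tick 0 v(2, 3): F4/B4 TT -> D4/D4 P1 similar
  -> R4 @ bar 3 tick 0 v(0, 2): E3/D4 m7 untreated
  -> R4 @ bar 3 tick 0 v(0, 3): E3/D4 m7 untreated
  -> R1 @ bar 4 tick 0 v(1, 2): G3/D4 P5 -> D4/A4 P5 similar
  -> R2 @ bar 4 tick 0 v(0, 3): E3/D4 m7 -> F3/F4 P8 similar
  -> R3 @ bar 4 tick 0 v(2, 3): A4 above F4
  -> R8 @ bar 4 tick 0 v(0, 3): penult P8 not 3rd/6th
  -> R3 @ bar 4 tick 1 v(2, 3): A4 above F4
  -> R3 @ bar 4 tick 2 v(2, 3): A4 above F4
  -> R3 @ bar 4 tick 3 v(2, 3): A4 above F4
  -> R1 @ bar 5 tick 0 v(1, 2): D4/A4 P5 -> G4/D5 P5 similar
  -> R2 @ bar 5 tick 0 v(0, 1): F3/D4 M6 -> G3/G4 P8 similar
  -> R2 @ bar 5 tick 0 v(0, 2): F3/A4 M3 -> G3/D5 P5 similar
  -> R3 @ bar 5 tick 0 v(2, 3): D5 above B4
  -> R7 @ bar 5 tick 0 v(3,): F4->B4 leap 6st
  -> R3 @ bar 5 tick 1 v(2, 3): D5 above B4
  -> R3 @ bar 5 tick 2 v(2, 3): D5 above B4
  -> R3 @ bar 5 tick 3 v(2, 3): D5 above B4
  -> R6 @ bar 5 tick 3 v(0, 3): closes on M3

(0, 0, R3, (2, 3))
(0, 0, R5, (0, 3))
(0, 1, R3, (2, 3))
(0, 2, R3, (2, 3))
(0, 3, R3, (2, 3))
(1, 0, R2, (0, 1))
(1, 0, R2, (0, 3))
(1, 0, R2, (1, 3))
(1, 0, R3, (2, 3))
(1, 0, R4, (0, 2))
(1, 0, R7, (2,))
(1, 0, R7, (3,))
(1, 1, R3, (2, 3))
(1, 2, R3, (2, 3))
(1, 3, R3, (2, 3))
(2, 0, R4, (0, 2))
(2, 0, R7, (3,))
(3, 0, R2, (1, 2))
(3, 0, R2, (1, 3))
(3, 0, R2, (2, 3))
(3, 0, R4, (0, 2))
(3, 0, R4, (0, 3))
(4, 0, R1, (1, 2))
(4, 0, R2, (0, 3))
(4, 0, R3, (2, 3))
(4, 0, R8, (0, 3))
(4, 1, R3, (2, 3))
(4, 2, R3, (2, 3))
(4, 3, R3, (2, 3))
(5, 0, R1, (1, 2))
(5, 0, R2, (0, 1))
(5, 0, R2, (0, 2))
(5, 0, R3, (2, 3))
(5, 0, R7, (3,))
(5, 1, R3, (2, 3))
(5, 2, R3, (2, 3))
(5, 3, R3, (2, 3))
(5, 3, R6, (0, 3))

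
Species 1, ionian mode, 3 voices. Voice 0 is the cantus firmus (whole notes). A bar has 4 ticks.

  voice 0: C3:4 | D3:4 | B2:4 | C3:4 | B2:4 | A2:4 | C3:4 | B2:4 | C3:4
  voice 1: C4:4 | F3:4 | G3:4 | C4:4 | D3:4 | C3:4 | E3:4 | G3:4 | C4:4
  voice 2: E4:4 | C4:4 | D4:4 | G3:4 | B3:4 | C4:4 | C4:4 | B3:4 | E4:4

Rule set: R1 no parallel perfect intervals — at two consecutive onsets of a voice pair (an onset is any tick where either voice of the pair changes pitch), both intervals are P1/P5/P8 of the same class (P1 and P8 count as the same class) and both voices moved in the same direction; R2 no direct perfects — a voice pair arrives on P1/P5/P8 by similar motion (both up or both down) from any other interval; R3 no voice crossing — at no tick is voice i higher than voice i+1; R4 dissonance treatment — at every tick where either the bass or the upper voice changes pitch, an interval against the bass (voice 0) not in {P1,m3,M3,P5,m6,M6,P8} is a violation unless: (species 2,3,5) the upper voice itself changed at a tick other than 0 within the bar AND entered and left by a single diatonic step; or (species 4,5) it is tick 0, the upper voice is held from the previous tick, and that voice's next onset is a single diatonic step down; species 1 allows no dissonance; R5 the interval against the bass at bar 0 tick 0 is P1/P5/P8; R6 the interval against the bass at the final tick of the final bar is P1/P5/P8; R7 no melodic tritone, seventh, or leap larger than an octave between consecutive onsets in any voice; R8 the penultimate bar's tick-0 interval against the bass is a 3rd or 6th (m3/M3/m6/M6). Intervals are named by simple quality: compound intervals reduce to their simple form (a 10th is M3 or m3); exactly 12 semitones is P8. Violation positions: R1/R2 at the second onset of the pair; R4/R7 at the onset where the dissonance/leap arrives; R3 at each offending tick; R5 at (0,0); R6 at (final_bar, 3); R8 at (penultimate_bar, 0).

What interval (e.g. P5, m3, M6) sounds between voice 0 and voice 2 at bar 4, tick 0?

P8

voice 0=B2 voice 2=B3 -> P8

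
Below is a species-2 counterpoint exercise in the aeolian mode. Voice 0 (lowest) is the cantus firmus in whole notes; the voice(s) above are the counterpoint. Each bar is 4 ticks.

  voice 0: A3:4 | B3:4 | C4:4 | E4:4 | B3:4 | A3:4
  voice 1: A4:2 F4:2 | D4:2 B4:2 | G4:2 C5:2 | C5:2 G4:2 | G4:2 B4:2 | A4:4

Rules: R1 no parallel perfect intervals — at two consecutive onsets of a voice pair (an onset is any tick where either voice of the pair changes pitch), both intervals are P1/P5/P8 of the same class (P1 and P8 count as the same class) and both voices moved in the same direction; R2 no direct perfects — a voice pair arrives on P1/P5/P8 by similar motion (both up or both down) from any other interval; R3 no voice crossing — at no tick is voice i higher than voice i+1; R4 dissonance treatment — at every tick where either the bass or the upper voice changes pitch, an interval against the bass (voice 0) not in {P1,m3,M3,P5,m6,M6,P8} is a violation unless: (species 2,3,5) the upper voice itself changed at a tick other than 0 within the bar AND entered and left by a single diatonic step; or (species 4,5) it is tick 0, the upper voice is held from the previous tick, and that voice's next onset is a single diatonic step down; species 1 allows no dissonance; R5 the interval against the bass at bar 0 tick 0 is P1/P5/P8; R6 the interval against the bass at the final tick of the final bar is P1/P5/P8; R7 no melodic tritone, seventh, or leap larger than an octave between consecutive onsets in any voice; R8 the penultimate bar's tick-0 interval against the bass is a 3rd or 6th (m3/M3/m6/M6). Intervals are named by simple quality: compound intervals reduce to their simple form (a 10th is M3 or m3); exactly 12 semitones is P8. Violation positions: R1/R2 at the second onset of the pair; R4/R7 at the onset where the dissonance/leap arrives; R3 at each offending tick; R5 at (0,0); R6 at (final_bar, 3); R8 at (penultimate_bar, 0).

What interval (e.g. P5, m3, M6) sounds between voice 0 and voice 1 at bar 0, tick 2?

m6

voice 0=A3 voice 1=F4 -> m6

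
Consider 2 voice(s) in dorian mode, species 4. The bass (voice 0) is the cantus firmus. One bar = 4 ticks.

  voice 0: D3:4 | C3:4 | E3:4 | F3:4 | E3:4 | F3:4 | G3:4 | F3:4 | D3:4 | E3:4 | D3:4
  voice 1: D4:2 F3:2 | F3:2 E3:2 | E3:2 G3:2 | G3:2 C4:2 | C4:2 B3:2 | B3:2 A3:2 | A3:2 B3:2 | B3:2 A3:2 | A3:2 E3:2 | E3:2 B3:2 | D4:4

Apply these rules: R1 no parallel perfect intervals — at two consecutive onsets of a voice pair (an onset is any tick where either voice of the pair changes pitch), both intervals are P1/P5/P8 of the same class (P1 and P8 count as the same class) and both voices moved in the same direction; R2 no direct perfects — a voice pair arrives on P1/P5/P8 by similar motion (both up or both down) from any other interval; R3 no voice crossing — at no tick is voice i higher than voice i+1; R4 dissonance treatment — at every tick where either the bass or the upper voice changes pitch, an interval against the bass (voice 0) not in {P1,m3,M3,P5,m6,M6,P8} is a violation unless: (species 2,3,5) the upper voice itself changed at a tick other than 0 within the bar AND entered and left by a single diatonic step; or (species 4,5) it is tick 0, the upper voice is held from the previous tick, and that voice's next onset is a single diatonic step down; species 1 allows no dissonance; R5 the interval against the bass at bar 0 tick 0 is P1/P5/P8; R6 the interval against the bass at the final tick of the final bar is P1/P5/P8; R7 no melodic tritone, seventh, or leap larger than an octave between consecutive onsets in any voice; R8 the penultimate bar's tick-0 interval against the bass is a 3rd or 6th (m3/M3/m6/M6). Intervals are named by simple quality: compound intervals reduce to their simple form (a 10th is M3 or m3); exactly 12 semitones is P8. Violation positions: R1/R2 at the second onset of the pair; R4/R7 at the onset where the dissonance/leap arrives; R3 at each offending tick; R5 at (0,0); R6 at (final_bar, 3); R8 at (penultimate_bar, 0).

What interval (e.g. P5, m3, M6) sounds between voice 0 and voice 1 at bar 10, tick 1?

voice 0=D3 voice 1=D4 -> P8

P8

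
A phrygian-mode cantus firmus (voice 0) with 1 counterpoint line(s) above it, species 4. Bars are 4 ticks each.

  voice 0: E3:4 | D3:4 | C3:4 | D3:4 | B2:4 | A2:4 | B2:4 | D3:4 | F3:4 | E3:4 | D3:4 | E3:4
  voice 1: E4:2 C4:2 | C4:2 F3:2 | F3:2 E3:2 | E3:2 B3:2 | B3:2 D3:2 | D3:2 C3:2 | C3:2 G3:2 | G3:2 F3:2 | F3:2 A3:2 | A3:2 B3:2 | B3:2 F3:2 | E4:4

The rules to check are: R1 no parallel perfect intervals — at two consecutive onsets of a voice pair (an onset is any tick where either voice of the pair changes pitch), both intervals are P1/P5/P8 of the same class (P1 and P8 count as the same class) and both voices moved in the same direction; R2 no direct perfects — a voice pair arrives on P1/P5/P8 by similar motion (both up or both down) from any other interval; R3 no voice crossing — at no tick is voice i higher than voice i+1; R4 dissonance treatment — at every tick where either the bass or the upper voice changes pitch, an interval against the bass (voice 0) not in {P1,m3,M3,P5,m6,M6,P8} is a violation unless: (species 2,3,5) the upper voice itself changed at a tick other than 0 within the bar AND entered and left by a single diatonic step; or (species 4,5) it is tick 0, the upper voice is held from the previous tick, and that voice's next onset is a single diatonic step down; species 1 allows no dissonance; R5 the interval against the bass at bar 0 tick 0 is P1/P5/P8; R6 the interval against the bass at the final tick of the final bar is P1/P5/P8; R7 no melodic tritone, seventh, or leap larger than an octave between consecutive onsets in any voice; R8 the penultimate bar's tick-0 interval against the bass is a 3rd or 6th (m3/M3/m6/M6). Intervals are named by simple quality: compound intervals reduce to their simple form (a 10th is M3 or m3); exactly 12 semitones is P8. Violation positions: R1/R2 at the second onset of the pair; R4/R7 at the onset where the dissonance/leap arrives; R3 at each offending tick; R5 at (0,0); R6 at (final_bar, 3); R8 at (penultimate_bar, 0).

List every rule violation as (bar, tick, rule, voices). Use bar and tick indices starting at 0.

(1, 0, R4, (0, 1))
(3, 0, R4, (0, 1))
(6, 0, R4, (0, 1))
(9, 0, R4, (0, 1))
(10, 2, R7, (1,))
(11, 0, R2, (0, 1))
(11, 0, R7, (1,))

bar 0: v0=E3 v1=E4 downbeat P8
bar 1: v0=D3 v1=C4 downbeat m7
bar 2: v0=C3 v1=F3 downbeat P4
bar 3: v0=D3 v1=E3 downbeat M2
bar 4: v0=B2 v1=B3 downbeat P8
bar 5: v0=A2 v1=D3 downbeat P4
bar 6: v0=B2 v1=C3 downbeat m2
bar 7: v0=D3 v1=G3 downbeat P4
bar 8: v0=F3 v1=F3 downbeat P1
bar 9: v0=E3 v1=A3 downbeat P4
bar 10: v0=D3 v1=B3 downbeat M6
bar 11: v0=E3 v1=E4 downbeat P8
  -> R4 @ bar 1 tick 0 v(0, 1): D3/C4 m7 untreated
  -> R4 @ bar 3 tick 0 v(0, 1): D3/E3 M2 untreated
  -> R4 @ bar 6 tick 0 v(0, 1): B2/C3 m2 untreated
  -> R4 @ bar 9 tick 0 v(0, 1): E3/A3 P4 untreated
  -> R7 @ bar 10 tick 2 v(1,): B3->F3 leap 6st
  -> R2 @ bar 11 tick 0 v(0, 1): D3/F3 m3 -> E3/E4 P8 similar
  -> R7 @ bar 11 tick 0 v(1,): F3->E4 leap 11st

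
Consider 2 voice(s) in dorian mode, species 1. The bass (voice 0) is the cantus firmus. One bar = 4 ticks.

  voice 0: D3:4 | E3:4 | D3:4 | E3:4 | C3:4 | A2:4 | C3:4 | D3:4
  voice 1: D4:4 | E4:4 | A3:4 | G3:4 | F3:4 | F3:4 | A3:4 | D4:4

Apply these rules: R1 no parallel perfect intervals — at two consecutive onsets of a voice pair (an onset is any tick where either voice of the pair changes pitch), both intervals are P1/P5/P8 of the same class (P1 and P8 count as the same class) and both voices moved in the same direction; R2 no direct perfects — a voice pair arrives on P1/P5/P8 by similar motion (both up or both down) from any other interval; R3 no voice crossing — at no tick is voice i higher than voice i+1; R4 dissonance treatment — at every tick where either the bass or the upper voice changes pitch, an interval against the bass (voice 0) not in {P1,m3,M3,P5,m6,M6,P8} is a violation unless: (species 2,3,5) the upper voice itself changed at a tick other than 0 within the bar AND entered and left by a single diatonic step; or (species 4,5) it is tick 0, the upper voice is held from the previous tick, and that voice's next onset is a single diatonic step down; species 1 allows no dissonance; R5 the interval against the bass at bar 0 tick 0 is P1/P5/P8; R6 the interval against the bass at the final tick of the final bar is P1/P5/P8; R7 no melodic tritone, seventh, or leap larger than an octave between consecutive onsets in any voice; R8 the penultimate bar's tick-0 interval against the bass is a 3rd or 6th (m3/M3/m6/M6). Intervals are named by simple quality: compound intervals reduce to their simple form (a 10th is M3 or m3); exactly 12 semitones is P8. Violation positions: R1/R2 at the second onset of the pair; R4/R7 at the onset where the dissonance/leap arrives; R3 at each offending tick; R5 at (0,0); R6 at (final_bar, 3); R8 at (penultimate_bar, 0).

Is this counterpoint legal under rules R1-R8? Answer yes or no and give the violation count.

No (4 violations)

bar 0: v0=D3 v1=D4 (P8)
bar 1: v0=E3 v1=E4 (P8)
bar 2: v0=D3 v1=A3 (P5)
bar 3: v0=E3 v1=G3 (m3)
bar 4: v0=C3 v1=F3 (P4)
bar 5: v0=A2 v1=F3 (m6)
bar 6: v0=C3 v1=A3 (M6)
bar 7: v0=D3 v1=D4 (P8)
  R1 @ bar1.0: D3/D4 P8 -> E3/E4 P8 similar
  R2 @ bar2.0: E3/E4 P8 -> D3/A3 P5 similar
  R4 @ bar4.0: C3/F3 P4 untreated
  R2 @ bar7.0: C3/A3 M6 -> D3/D4 P8 similar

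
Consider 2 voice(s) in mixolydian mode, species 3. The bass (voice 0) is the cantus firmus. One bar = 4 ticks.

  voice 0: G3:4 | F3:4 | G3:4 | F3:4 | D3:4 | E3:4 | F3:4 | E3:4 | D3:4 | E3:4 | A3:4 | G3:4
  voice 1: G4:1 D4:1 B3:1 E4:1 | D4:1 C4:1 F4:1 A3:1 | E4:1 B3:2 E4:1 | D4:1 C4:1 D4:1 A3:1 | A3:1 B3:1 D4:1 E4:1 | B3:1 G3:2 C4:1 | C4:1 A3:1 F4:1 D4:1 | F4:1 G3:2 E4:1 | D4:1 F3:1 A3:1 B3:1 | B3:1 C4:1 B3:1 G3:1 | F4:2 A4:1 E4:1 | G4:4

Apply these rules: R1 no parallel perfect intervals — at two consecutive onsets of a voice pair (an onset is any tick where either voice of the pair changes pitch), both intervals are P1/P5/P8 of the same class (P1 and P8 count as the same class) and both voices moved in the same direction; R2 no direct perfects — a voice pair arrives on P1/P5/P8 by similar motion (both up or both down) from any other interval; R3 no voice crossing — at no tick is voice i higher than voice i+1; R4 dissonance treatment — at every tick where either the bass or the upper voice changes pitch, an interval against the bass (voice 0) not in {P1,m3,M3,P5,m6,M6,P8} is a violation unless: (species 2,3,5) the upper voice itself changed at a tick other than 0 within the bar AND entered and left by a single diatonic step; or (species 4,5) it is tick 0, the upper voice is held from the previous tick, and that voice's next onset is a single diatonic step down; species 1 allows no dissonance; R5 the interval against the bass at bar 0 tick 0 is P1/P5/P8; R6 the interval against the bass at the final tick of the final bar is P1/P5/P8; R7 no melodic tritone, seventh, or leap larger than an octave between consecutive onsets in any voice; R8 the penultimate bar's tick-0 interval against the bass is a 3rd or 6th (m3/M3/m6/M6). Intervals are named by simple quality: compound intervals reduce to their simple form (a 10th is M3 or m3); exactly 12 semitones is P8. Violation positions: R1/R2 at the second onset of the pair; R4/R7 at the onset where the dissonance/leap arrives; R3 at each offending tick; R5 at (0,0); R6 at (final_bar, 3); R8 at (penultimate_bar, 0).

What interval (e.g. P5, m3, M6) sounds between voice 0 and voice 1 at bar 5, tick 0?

voice 0=E3 voice 1=B3 -> P5

P5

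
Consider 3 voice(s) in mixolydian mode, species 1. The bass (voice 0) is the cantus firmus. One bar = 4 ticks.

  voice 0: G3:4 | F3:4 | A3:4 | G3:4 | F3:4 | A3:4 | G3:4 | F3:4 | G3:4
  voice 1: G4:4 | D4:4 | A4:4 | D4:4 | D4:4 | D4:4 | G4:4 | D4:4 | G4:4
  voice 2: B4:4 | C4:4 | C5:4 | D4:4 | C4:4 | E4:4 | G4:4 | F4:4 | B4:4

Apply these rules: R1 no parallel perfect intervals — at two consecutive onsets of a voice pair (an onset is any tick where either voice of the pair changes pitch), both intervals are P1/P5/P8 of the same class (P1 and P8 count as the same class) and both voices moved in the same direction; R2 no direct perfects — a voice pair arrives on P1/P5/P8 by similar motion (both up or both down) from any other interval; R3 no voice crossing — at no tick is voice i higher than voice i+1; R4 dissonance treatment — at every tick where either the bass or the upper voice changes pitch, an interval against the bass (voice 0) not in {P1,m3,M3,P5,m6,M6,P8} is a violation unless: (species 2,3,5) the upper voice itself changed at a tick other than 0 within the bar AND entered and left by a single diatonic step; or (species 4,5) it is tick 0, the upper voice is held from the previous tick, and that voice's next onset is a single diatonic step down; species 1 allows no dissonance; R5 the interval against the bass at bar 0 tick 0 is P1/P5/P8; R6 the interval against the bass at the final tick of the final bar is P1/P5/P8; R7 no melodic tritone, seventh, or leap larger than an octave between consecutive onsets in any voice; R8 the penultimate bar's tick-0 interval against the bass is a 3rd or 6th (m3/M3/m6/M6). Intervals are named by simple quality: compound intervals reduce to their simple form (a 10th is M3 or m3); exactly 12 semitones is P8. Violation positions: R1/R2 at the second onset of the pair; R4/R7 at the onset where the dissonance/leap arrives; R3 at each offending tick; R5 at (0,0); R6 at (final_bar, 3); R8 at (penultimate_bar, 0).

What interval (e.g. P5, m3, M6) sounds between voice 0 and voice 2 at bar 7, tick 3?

P8

voice 0=F3 voice 2=F4 -> P8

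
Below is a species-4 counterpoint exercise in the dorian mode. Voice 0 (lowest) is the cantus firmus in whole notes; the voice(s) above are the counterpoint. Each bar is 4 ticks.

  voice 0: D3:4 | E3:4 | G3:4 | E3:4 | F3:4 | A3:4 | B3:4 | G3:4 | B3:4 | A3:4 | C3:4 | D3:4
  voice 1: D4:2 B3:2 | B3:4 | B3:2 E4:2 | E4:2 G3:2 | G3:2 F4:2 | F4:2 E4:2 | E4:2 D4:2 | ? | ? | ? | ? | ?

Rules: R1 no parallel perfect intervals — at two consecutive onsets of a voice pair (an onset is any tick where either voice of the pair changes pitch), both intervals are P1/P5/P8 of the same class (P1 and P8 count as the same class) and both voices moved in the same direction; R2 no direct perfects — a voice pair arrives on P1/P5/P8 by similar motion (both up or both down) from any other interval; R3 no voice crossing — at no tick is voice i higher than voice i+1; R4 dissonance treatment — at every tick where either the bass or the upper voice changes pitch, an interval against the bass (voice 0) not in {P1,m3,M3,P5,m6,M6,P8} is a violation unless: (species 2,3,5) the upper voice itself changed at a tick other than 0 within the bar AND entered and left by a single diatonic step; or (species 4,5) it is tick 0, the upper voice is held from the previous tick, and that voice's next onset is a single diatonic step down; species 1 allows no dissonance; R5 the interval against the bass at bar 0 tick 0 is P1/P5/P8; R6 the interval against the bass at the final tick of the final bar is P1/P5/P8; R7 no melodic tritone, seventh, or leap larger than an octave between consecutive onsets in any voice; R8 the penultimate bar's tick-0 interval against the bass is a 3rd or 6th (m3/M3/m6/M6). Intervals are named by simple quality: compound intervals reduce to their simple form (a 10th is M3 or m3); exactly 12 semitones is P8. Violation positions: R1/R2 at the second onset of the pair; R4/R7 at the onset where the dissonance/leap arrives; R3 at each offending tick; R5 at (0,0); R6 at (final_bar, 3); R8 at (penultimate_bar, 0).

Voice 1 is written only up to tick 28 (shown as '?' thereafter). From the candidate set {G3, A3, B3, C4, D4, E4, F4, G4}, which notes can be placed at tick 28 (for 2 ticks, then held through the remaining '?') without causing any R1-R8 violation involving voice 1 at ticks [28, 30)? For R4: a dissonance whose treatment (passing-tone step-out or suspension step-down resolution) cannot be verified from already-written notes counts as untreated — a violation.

{B3, D4, E4, G4}

G3: violates R2
A3: violates R4
B3: legal
C4: violates R4
D4: legal
E4: legal
F4: violates R4
G4: legal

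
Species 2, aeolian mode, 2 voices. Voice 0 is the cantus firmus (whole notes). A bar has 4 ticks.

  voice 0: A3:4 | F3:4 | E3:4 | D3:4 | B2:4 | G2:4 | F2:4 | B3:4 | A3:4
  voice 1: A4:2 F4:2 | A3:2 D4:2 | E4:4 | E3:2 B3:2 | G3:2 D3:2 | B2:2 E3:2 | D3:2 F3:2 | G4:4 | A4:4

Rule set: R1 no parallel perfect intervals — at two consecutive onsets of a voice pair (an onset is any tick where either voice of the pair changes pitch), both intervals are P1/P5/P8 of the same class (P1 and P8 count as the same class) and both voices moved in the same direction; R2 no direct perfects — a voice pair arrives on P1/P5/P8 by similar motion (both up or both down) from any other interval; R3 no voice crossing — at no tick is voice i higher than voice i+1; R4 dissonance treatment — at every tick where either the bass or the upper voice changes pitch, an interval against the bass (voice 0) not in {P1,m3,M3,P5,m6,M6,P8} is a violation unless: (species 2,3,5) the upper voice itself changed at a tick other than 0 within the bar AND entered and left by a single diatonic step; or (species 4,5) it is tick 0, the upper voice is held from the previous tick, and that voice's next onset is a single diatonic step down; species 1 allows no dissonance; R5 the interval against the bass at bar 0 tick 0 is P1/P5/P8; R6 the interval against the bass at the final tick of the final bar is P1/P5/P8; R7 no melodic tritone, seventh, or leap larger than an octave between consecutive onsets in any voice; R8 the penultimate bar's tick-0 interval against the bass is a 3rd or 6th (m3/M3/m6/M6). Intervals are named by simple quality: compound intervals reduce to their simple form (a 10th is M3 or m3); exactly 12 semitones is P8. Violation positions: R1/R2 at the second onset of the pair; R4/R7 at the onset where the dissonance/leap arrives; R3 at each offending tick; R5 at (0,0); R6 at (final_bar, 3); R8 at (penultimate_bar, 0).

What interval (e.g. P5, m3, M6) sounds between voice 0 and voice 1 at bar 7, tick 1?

voice 0=B3 voice 1=G4 -> m6

m6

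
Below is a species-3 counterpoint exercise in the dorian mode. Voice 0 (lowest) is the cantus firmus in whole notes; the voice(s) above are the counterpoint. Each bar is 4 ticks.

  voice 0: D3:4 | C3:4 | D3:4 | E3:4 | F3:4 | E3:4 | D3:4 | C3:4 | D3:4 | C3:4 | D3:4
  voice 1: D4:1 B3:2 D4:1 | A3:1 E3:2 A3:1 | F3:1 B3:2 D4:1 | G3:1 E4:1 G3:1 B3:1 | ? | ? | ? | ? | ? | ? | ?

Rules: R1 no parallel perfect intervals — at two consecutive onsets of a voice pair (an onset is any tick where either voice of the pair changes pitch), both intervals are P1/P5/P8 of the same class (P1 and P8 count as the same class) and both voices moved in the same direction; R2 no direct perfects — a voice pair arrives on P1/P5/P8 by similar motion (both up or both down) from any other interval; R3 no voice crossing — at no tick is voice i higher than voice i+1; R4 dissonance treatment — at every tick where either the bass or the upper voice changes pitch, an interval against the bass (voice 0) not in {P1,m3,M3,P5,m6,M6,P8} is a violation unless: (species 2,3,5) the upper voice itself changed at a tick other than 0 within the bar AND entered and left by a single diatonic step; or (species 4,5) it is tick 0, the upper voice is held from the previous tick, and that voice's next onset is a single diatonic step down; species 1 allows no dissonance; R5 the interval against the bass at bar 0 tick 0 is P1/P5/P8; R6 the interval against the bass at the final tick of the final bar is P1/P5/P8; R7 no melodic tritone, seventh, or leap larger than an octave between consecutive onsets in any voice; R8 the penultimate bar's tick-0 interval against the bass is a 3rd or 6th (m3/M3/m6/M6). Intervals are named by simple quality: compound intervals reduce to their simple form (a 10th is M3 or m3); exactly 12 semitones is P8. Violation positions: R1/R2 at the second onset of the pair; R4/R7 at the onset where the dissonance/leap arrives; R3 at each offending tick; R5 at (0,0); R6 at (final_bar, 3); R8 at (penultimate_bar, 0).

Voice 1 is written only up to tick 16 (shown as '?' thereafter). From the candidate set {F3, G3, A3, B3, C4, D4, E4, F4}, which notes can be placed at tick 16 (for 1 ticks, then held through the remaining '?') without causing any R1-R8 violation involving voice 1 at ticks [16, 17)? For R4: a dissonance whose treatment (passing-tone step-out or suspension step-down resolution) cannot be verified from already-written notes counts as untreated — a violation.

{A3, D4}

F3: violates R7
G3: violates R4
A3: legal
B3: violates R4
C4: violates R1
D4: legal
E4: violates R4
F4: violates R2,R7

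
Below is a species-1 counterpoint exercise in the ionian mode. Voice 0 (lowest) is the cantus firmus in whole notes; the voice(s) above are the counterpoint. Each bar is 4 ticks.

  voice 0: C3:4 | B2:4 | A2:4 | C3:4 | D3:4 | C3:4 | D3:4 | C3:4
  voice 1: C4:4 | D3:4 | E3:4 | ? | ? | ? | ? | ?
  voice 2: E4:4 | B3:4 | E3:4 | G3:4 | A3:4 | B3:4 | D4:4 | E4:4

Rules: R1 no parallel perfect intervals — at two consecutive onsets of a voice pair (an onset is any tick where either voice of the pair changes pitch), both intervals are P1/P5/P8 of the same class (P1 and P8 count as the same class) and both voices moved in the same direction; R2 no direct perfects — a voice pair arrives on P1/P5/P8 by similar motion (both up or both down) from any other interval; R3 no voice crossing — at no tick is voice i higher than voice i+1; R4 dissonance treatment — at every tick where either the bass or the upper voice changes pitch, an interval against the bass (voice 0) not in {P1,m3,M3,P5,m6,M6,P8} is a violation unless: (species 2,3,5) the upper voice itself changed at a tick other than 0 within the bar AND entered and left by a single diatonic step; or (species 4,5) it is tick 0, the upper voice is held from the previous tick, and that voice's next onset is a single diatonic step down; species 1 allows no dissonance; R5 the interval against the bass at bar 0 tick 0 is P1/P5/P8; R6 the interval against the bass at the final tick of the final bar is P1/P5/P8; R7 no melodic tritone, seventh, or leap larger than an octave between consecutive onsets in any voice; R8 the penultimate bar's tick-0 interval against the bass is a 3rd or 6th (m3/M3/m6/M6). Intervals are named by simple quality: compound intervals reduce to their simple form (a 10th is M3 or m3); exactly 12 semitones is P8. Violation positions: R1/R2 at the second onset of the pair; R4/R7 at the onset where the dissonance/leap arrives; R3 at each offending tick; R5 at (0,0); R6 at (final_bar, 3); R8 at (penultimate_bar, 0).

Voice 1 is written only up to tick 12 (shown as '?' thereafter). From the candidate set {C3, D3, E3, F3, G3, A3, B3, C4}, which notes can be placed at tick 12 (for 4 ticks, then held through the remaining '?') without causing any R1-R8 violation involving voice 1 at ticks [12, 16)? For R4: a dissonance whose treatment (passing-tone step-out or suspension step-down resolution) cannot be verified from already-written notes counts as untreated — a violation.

C3: legal
D3: violates R4
E3: legal
F3: violates R4
G3: violates R1
A3: violates R3
B3: violates R3,R4
C4: violates R2,R3

{C3, E3}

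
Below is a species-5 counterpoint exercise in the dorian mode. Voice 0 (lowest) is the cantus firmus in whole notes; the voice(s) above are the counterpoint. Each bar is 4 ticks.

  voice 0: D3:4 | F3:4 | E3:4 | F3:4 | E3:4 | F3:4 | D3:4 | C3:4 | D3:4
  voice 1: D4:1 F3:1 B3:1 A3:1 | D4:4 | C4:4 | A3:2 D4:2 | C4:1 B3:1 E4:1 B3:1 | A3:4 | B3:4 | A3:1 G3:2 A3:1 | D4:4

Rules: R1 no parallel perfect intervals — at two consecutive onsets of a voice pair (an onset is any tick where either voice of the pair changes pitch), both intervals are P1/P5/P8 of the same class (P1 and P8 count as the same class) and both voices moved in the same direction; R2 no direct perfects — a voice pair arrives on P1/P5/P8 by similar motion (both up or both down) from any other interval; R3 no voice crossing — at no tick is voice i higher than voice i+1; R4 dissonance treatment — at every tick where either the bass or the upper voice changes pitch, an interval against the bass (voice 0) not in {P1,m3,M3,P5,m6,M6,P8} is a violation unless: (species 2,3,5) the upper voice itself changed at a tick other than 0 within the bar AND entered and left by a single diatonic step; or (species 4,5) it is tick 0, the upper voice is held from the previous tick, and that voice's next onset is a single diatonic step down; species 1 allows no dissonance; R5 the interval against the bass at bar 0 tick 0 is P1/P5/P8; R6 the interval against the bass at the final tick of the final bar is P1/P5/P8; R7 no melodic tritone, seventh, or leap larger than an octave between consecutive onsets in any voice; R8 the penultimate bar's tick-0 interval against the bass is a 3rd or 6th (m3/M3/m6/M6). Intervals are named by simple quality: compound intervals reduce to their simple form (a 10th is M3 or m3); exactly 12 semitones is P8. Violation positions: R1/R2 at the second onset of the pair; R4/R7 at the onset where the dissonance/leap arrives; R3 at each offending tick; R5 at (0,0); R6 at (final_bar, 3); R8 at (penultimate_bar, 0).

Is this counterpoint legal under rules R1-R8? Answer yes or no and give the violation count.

bar 0: v0=D3 v1=D4 (P8)
bar 1: v0=F3 v1=D4 (M6)
bar 2: v0=E3 v1=C4 (m6)
bar 3: v0=F3 v1=A3 (M3)
bar 4: v0=E3 v1=C4 (m6)
bar 5: v0=F3 v1=A3 (M3)
bar 6: v0=D3 v1=B3 (M6)
bar 7: v0=C3 v1=A3 (M6)
bar 8: v0=D3 v1=D4 (P8)
  R7 @ bar0.2: F3->B3 leap 6st
  R2 @ bar8.0: C3/A3 M6 -> D3/D4 P8 similar

No (2 violations)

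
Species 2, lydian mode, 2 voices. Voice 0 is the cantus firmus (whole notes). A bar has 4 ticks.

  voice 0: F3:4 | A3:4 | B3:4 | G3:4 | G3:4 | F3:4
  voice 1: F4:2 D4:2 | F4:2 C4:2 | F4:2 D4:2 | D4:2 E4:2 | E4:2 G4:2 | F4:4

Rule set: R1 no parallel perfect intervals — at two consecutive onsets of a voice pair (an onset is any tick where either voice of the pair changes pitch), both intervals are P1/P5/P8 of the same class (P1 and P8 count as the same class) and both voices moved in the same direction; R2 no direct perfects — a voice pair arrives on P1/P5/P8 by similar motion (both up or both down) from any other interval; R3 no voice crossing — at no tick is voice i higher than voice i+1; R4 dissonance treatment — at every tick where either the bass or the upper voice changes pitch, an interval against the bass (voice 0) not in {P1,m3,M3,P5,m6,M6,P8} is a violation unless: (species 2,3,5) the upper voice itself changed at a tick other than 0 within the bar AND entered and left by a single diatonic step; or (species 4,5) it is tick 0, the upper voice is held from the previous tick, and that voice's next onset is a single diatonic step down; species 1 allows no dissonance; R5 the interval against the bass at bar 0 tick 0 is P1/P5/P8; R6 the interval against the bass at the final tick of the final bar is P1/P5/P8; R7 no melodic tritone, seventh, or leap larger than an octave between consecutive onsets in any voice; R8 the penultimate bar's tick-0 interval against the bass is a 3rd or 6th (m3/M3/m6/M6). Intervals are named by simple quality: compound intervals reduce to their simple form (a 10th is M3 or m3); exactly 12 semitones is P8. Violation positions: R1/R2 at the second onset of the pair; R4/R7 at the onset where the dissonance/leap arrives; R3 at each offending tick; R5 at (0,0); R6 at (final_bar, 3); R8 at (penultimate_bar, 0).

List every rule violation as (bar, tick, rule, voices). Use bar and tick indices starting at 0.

(2, 0, R4, (0, 1))
(5, 0, R1, (0, 1))

bar 0: v0=F3 v1=F4 downbeat P8
bar 1: v0=A3 v1=F4 downbeat m6
bar 2: v0=B3 v1=F4 downbeat TT
bar 3: v0=G3 v1=D4 downbeat P5
bar 4: v0=G3 v1=E4 downbeat M6
bar 5: v0=F3 v1=F4 downbeat P8
  -> R4 @ bar 2 tick 0 v(0, 1): B3/F4 TT untreated
  -> R1 @ bar 5 tick 0 v(0, 1): G3/G4 P8 -> F3/F4 P8 similar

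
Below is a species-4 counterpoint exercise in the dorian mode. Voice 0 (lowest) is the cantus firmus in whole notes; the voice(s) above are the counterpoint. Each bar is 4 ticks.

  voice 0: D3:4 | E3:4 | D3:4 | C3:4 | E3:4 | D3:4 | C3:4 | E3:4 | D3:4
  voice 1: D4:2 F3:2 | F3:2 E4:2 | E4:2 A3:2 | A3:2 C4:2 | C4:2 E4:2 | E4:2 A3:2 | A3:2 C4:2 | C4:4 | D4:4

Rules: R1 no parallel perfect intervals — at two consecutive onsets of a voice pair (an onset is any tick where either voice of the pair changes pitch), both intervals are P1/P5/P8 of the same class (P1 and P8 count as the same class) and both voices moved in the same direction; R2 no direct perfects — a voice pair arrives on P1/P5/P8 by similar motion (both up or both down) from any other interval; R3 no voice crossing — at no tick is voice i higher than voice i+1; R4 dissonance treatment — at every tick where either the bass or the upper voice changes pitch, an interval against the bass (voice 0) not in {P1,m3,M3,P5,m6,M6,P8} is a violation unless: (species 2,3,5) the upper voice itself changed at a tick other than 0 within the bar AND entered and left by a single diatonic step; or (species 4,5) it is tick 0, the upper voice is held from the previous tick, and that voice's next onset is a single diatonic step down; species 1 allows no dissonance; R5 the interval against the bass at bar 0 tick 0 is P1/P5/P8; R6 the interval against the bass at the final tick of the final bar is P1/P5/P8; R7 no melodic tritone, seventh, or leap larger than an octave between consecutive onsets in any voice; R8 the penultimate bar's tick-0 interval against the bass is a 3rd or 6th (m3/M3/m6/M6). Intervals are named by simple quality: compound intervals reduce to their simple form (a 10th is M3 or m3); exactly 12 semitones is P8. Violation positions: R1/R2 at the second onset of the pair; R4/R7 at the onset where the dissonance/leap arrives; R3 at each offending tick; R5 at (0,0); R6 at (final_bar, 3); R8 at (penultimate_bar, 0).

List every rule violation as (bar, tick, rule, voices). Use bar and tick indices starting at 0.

bar 0: v0=D3 v1=D4 downbeat P8
bar 1: v0=E3 v1=F3 downbeat m2
bar 2: v0=D3 v1=E4 downbeat M2
bar 3: v0=C3 v1=A3 downbeat M6
bar 4: v0=E3 v1=C4 downbeat m6
bar 5: v0=D3 v1=E4 downbeat M2
bar 6: v0=C3 v1=A3 downbeat M6
bar 7: v0=E3 v1=C4 downbeat m6
bar 8: v0=D3 v1=D4 downbeat P8
  -> R4 @ bar 1 tick 0 v(0, 1): E3/F3 m2 untreated
  -> R7 @ bar 1 tick 2 v(1,): F3->E4 leap 11st
  -> R4 @ bar 2 tick 0 v(0, 1): D3/E4 M2 untreated
  -> R4 @ bar 5 tick 0 v(0, 1): D3/E4 M2 untreated

(1, 0, R4, (0, 1))
(1, 2, R7, (1,))
(2, 0, R4, (0, 1))
(5, 0, R4, (0, 1))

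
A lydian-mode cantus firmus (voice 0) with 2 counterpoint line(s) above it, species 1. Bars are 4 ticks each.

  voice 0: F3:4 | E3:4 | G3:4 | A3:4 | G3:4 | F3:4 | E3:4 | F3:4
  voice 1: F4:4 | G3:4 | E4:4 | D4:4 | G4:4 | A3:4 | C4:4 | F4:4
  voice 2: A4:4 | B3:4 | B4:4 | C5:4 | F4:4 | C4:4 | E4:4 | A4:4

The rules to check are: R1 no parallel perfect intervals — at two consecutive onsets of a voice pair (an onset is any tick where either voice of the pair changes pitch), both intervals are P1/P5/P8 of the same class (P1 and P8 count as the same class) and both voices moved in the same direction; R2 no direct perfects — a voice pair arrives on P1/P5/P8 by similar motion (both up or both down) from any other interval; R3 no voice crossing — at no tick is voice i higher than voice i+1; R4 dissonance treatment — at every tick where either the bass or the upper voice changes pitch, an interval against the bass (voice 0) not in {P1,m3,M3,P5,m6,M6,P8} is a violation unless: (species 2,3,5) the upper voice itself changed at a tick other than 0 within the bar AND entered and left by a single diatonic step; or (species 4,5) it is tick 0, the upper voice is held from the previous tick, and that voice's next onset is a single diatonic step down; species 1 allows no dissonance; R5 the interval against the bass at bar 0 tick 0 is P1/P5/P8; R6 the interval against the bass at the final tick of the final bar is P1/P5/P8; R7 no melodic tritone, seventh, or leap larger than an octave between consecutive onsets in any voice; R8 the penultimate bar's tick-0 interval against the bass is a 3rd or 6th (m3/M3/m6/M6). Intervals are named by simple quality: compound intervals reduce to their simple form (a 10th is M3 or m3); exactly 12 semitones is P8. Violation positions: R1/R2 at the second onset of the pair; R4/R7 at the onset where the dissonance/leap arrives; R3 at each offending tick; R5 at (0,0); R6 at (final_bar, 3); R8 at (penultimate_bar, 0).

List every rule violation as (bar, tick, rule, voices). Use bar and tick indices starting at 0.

(0, 0, R5, (0, 2))
(1, 0, R2, (0, 2))
(1, 0, R7, (1,))
(1, 0, R7, (2,))
(2, 0, R2, (1, 2))
(3, 0, R4, (0, 1))
(4, 0, R3, (1, 2))
(4, 0, R4, (0, 2))
(4, 1, R3, (1, 2))
(4, 2, R3, (1, 2))
(4, 3, R3, (1, 2))
(5, 0, R2, (0, 2))
(5, 0, R7, (1,))
(6, 0, R8, (0, 2))
(7, 0, R2, (0, 1))
(7, 3, R6, (0, 2))

bar 0: v0=F3 v1=F4 v2=A4 downbeat M3
bar 1: v0=E3 v1=G3 v2=B3 downbeat P5
bar 2: v0=G3 v1=E4 v2=B4 downbeat M3
bar 3: v0=A3 v1=D4 v2=C5 downbeat m3
bar 4: v0=G3 v1=G4 v2=F4 downbeat m7
bar 5: v0=F3 v1=A3 v2=C4 downbeat P5
bar 6: v0=E3 v1=C4 v2=E4 downbeat P8
bar 7: v0=F3 v1=F4 v2=A4 downbeat M3
  -> R5 @ bar 0 tick 0 v(0, 2): opens on M3
  -> R2 @ bar 1 tick 0 v(0, 2): F3/A4 M3 -> E3/B3 P5 similar
  -> R7 @ bar 1 tick 0 v(1,): F4->G3 leap 10st
  -> R7 @ bar 1 tick 0 v(2,): A4->B3 leap 10st
  -> R2 @ bar 2 tick 0 v(1, 2): G3/B3 M3 -> E4/B4 P5 similar
  -> R4 @ bar 3 tick 0 v(0, 1): A3/D4 P4 untreated
  -> R3 @ bar 4 tick 0 v(1, 2): G4 above F4
  -> R4 @ bar 4 tick 0 v(0, 2): G3/F4 m7 untreated
  -> R3 @ bar 4 tick 1 v(1, 2): G4 above F4
  -> R3 @ bar 4 tick 2 v(1, 2): G4 above F4
  -> R3 @ bar 4 tick 3 v(1, 2): G4 above F4
  -> R2 @ bar 5 tick 0 v(0, 2): G3/F4 m7 -> F3/C4 P5 similar
  -> R7 @ bar 5 tick 0 v(1,): G4->A3 leap 10st
  -> R8 @ bar 6 tick 0 v(0, 2): penult P8 not 3rd/6th
  -> R2 @ bar 7 tick 0 v(0, 1): E3/C4 m6 -> F3/F4 P8 similar
  -> R6 @ bar 7 tick 3 v(0, 2): closes on M3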